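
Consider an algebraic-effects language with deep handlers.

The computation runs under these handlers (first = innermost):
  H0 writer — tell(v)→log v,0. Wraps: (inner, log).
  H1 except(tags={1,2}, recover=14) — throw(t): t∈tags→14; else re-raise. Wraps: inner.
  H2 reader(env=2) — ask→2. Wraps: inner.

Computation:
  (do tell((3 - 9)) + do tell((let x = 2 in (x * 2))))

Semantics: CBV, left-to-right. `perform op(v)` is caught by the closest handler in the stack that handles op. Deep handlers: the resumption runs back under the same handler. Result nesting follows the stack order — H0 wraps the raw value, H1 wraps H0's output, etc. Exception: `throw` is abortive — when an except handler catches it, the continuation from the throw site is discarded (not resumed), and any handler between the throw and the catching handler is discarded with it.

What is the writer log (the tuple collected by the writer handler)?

Evaluation trace:
tell(-6) @ H0 ⇒ log+=-6
tell(4) @ H0 ⇒ log+=4
H0 returns (0, (-6, 4))
H1 returns (0, (-6, 4))
H2 returns (0, (-6, 4))
= (0, (-6, 4))

Answer: (-6, 4)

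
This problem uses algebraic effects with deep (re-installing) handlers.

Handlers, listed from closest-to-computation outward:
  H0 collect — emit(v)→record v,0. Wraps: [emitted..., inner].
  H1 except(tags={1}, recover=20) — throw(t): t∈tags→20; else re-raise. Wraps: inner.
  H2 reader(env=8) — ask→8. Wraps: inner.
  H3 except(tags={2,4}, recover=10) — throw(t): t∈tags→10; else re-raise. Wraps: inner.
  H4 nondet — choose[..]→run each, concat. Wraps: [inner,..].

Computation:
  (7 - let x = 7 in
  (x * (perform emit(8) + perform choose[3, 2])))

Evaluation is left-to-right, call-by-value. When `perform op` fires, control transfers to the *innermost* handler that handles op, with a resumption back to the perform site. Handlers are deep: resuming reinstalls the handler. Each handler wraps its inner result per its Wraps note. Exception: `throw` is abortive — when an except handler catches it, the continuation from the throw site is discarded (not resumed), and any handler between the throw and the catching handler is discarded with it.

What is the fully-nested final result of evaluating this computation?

Answer: [[8, -14], [8, -7]]

Step-by-step:
emit(8) @ H0 ⇒ out+=8
choose[3, 2] @ H4
  branch[0] choose=3:
    H0 returns [8, -14]
    H1 returns [8, -14]
    H2 returns [8, -14]
    H3 returns [8, -14]
    H4 returns [[8, -14]]
  branch[1] choose=2:
    H0 returns [8, -7]
    H1 returns [8, -7]
    H2 returns [8, -7]
    H3 returns [8, -7]
    H4 returns [[8, -7]]
= [[8, -14], [8, -7]]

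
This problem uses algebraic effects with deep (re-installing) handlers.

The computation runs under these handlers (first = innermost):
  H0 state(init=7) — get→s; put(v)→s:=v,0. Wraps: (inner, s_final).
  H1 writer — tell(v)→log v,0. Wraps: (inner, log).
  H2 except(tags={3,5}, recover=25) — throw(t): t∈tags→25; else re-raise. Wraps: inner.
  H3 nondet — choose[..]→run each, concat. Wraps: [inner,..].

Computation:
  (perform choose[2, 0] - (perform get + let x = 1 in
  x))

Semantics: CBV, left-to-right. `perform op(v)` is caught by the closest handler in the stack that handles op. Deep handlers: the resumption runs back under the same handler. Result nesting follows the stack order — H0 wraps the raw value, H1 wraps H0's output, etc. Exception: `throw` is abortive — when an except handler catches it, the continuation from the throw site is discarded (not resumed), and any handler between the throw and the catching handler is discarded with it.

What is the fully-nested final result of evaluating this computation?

Working:
choose[2, 0] @ H3
  branch[0] choose=2:
    get @ H0 ⇒ 7
    H0 returns (-6, 7)
    H1 returns ((-6, 7), ())
    H2 returns ((-6, 7), ())
    H3 returns [((-6, 7), ())]
  branch[1] choose=0:
    get @ H0 ⇒ 7
    H0 returns (-8, 7)
    H1 returns ((-8, 7), ())
    H2 returns ((-8, 7), ())
    H3 returns [((-8, 7), ())]
= [((-6, 7), ()), ((-8, 7), ())]

Answer: [((-6, 7), ()), ((-8, 7), ())]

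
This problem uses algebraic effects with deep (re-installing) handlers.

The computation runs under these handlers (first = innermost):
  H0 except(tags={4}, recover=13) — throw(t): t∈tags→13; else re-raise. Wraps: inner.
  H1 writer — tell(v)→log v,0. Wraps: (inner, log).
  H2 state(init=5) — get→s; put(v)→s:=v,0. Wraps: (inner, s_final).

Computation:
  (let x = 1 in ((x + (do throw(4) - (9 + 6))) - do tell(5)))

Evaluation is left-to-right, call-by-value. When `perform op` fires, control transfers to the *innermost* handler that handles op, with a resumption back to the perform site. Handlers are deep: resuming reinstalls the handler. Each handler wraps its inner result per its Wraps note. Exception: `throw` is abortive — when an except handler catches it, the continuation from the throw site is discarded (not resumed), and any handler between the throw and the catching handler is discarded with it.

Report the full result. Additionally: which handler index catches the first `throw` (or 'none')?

Answer: ((13, ()), 5) ; first throw caught by: H0

Evaluation trace:
throw(4) @ H0 caught ⇒ 13
H1 returns (13, ())
H2 returns ((13, ()), 5)
= ((13, ()), 5)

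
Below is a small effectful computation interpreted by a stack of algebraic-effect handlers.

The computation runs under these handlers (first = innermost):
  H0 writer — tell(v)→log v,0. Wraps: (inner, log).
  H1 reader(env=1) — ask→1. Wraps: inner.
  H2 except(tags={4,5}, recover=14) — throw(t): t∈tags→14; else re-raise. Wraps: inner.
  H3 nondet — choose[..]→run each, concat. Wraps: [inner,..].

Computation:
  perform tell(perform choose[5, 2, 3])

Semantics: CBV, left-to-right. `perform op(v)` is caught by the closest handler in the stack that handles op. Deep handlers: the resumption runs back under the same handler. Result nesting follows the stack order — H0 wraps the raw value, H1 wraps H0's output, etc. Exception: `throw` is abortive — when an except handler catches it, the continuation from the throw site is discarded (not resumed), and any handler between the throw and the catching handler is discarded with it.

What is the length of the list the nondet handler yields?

Working:
choose[5, 2, 3] @ H3
  branch[0] choose=5:
    tell(5) @ H0 ⇒ log+=5
    H0 returns (0, (5))
    H1 returns (0, (5))
    H2 returns (0, (5))
    H3 returns [(0, (5))]
  branch[1] choose=2:
    tell(2) @ H0 ⇒ log+=2
    H0 returns (0, (2))
    H1 returns (0, (2))
    H2 returns (0, (2))
    H3 returns [(0, (2))]
  branch[2] choose=3:
    tell(3) @ H0 ⇒ log+=3
    H0 returns (0, (3))
    H1 returns (0, (3))
    H2 returns (0, (3))
    H3 returns [(0, (3))]
= [(0, (5)), (0, (2)), (0, (3))]

Answer: 3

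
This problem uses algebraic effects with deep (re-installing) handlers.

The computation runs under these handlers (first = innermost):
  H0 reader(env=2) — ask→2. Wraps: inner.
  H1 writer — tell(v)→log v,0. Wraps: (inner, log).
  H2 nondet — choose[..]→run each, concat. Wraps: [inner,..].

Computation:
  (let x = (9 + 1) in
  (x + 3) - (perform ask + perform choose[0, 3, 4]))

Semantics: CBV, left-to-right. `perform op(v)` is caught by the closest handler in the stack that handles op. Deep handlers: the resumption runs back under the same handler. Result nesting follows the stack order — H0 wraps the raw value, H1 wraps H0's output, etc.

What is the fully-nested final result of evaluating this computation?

Answer: [(11, ()), (8, ()), (7, ())]

Step-by-step:
ask @ H0 ⇒ 2
choose[0, 3, 4] @ H2
  branch[0] choose=0:
    H0 returns 11
    H1 returns (11, ())
    H2 returns [(11, ())]
  branch[1] choose=3:
    H0 returns 8
    H1 returns (8, ())
    H2 returns [(8, ())]
  branch[2] choose=4:
    H0 returns 7
    H1 returns (7, ())
    H2 returns [(7, ())]
= [(11, ()), (8, ()), (7, ())]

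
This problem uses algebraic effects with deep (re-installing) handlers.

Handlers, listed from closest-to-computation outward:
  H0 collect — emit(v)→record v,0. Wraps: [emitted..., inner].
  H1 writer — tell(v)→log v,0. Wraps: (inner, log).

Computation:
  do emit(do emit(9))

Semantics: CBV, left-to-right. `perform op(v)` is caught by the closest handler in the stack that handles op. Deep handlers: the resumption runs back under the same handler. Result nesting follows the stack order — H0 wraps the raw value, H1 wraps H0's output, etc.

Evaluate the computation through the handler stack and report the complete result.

Evaluation trace:
emit(9) @ H0 ⇒ out+=9
emit(0) @ H0 ⇒ out+=0
H0 returns [9, 0, 0]
H1 returns ([9, 0, 0], ())
= ([9, 0, 0], ())

Answer: ([9, 0, 0], ())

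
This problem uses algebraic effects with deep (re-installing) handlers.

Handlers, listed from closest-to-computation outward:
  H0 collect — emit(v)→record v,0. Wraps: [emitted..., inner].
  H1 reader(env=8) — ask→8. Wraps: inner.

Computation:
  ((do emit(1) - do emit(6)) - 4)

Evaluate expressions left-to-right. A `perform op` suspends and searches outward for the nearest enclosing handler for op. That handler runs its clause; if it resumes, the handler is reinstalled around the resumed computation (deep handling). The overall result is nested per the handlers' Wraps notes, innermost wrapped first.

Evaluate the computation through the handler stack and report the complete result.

Answer: [1, 6, -4]

Working:
emit(1) @ H0 ⇒ out+=1
emit(6) @ H0 ⇒ out+=6
H0 returns [1, 6, -4]
H1 returns [1, 6, -4]
= [1, 6, -4]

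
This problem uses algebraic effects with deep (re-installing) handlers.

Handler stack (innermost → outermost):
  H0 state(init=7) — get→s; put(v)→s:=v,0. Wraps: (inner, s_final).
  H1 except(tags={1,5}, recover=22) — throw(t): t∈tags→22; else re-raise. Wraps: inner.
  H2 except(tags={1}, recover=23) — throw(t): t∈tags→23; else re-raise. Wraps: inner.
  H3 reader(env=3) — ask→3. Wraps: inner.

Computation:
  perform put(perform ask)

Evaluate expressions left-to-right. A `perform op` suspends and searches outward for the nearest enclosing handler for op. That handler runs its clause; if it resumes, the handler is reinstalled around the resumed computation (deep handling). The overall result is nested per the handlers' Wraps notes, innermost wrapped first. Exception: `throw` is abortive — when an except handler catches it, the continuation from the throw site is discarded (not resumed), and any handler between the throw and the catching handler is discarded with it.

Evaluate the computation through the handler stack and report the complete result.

Step-by-step:
ask @ H3 ⇒ 3
put(3) @ H0 ⇒ s:=3
H0 returns (0, 3)
H1 returns (0, 3)
H2 returns (0, 3)
H3 returns (0, 3)
= (0, 3)

Answer: (0, 3)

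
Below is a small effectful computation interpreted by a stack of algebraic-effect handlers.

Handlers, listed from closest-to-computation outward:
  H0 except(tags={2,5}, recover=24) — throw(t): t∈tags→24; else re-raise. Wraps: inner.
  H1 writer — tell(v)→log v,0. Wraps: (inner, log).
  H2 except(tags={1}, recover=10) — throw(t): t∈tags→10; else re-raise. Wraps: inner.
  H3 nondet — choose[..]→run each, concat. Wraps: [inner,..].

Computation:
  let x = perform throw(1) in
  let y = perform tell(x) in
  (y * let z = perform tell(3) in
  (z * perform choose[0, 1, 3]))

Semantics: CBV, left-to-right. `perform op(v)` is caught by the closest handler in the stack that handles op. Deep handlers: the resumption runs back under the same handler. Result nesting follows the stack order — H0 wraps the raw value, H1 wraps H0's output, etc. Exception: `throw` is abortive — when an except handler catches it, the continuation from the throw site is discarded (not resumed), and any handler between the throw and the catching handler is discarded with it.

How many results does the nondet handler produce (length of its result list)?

Evaluation trace:
throw(1) @ H0 re-raised
throw(1) @ H2 caught ⇒ 10
H3 returns [10]
= [10]

Answer: 1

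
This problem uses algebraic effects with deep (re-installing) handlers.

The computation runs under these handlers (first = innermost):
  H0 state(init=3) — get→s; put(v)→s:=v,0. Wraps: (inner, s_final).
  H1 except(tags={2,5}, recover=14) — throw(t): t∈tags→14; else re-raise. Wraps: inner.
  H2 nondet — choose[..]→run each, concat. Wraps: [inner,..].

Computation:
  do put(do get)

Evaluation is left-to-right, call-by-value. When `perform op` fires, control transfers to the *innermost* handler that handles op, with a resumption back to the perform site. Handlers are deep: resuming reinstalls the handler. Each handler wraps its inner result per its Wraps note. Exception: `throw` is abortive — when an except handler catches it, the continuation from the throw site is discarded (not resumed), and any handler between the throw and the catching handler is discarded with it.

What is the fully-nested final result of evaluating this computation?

Step-by-step:
get @ H0 ⇒ 3
put(3) @ H0 ⇒ s:=3
H0 returns (0, 3)
H1 returns (0, 3)
H2 returns [(0, 3)]
= [(0, 3)]

Answer: [(0, 3)]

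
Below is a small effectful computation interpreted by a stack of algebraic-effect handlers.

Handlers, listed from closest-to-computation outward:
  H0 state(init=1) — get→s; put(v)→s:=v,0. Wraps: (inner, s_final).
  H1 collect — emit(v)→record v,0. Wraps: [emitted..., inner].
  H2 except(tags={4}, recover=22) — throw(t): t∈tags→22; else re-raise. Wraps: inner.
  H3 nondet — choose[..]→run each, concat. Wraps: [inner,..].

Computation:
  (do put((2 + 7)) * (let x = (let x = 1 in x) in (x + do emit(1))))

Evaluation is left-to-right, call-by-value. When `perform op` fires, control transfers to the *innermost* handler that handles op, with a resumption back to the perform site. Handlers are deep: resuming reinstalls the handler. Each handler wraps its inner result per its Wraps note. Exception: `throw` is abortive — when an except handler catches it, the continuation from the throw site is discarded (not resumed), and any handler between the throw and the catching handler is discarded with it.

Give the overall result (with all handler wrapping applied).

Answer: [[1, (0, 9)]]

Evaluation trace:
put(9) @ H0 ⇒ s:=9
emit(1) @ H1 ⇒ out+=1
H0 returns (0, 9)
H1 returns [1, (0, 9)]
H2 returns [1, (0, 9)]
H3 returns [[1, (0, 9)]]
= [[1, (0, 9)]]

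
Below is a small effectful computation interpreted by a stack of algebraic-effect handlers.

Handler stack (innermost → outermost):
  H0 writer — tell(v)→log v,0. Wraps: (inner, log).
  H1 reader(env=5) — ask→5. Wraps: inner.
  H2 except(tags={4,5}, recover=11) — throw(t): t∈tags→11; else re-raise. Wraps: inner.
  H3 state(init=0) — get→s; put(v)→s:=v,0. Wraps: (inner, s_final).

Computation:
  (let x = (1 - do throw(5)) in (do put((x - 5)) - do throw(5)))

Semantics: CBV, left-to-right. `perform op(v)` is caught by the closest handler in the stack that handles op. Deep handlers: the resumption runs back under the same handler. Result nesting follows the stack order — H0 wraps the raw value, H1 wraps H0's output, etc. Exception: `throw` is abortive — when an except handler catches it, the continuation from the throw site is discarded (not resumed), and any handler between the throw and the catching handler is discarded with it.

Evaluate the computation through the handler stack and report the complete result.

Evaluation trace:
throw(5) @ H2 caught ⇒ 11
H3 returns (11, 0)
= (11, 0)

Answer: (11, 0)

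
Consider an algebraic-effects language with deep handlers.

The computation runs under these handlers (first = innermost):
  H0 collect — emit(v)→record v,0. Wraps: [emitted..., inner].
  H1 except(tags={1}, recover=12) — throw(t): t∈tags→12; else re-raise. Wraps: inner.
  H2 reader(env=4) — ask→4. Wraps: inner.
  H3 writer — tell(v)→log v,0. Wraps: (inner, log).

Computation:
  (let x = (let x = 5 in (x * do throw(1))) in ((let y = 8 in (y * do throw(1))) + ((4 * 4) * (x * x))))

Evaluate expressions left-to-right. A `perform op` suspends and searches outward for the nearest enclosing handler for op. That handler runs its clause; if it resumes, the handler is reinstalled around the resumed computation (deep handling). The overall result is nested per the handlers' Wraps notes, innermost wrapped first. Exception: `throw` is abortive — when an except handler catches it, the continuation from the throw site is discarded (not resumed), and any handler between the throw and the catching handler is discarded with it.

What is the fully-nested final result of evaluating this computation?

Working:
throw(1) @ H1 caught ⇒ 12
H2 returns 12
H3 returns (12, ())
= (12, ())

Answer: (12, ())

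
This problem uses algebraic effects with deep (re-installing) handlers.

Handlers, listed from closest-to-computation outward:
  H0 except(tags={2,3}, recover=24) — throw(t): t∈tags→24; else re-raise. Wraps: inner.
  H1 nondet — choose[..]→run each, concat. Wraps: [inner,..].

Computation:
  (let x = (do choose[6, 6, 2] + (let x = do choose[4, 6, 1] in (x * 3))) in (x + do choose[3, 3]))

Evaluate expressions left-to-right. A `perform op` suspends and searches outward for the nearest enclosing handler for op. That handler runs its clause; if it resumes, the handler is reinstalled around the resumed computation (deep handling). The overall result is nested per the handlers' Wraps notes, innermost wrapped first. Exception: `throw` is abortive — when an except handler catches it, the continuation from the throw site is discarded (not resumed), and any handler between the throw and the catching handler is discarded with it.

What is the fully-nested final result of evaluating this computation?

Answer: [21, 21, 27, 27, 12, 12, 21, 21, 27, 27, 12, 12, 17, 17, 23, 23, 8, 8]

Step-by-step:
choose[6, 6, 2] @ H1
  branch[0] choose=6:
    choose[4, 6, 1] @ H1
      branch[0] choose=4:
        choose[3, 3] @ H1
          branch[0] choose=3:
            H0 returns 21
            H1 returns [21]
          branch[1] choose=3:
            H0 returns 21
            H1 returns [21]
      branch[1] choose=6:
        choose[3, 3] @ H1
          branch[0] choose=3:
            H0 returns 27
            H1 returns [27]
          branch[1] choose=3:
            H0 returns 27
            H1 returns [27]
      branch[2] choose=1:
        choose[3, 3] @ H1
          branch[0] choose=3:
            H0 returns 12
            H1 returns [12]
          branch[1] choose=3:
            H0 returns 12
            H1 returns [12]
  branch[1] choose=6:
    choose[4, 6, 1] @ H1
      branch[0] choose=4:
        choose[3, 3] @ H1
          branch[0] choose=3:
            H0 returns 21
            H1 returns [21]
          branch[1] choose=3:
            H0 returns 21
            H1 returns [21]
      branch[1] choose=6:
        choose[3, 3] @ H1
          branch[0] choose=3:
            H0 returns 27
            H1 returns [27]
          branch[1] choose=3:
            H0 returns 27
            H1 returns [27]
      branch[2] choose=1:
        choose[3, 3] @ H1
          branch[0] choose=3:
            H0 returns 12
            H1 returns [12]
          branch[1] choose=3:
            H0 returns 12
            H1 returns [12]
  branch[2] choose=2:
    choose[4, 6, 1] @ H1
      branch[0] choose=4:
        choose[3, 3] @ H1
          branch[0] choose=3:
            H0 returns 17
            H1 returns [17]
          branch[1] choose=3:
            H0 returns 17
            H1 returns [17]
      branch[1] choose=6:
        choose[3, 3] @ H1
          branch[0] choose=3:
            H0 returns 23
            H1 returns [23]
          branch[1] choose=3:
            H0 returns 23
            H1 returns [23]
      branch[2] choose=1:
        choose[3, 3] @ H1
          branch[0] choose=3:
            H0 returns 8
            H1 returns [8]
          branch[1] choose=3:
            H0 returns 8
            H1 returns [8]
= [21, 21, 27, 27, 12, 12, 21, 21, 27, 27, 12, 12, 17, 17, 23, 23, 8, 8]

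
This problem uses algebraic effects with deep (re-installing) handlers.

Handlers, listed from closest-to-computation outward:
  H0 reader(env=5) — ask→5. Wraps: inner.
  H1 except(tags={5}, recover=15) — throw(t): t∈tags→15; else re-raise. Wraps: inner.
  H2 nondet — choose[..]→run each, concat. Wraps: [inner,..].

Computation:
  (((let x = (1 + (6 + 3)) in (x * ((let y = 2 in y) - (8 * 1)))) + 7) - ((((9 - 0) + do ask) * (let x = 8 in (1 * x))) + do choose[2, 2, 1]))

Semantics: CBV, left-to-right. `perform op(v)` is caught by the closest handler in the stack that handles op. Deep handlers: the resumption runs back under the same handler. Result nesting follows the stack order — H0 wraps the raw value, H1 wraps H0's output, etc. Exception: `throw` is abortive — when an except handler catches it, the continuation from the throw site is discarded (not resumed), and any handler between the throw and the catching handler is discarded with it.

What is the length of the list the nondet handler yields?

Answer: 3

Evaluation trace:
ask @ H0 ⇒ 5
choose[2, 2, 1] @ H2
  branch[0] choose=2:
    H0 returns -167
    H1 returns -167
    H2 returns [-167]
  branch[1] choose=2:
    H0 returns -167
    H1 returns -167
    H2 returns [-167]
  branch[2] choose=1:
    H0 returns -166
    H1 returns -166
    H2 returns [-166]
= [-167, -167, -166]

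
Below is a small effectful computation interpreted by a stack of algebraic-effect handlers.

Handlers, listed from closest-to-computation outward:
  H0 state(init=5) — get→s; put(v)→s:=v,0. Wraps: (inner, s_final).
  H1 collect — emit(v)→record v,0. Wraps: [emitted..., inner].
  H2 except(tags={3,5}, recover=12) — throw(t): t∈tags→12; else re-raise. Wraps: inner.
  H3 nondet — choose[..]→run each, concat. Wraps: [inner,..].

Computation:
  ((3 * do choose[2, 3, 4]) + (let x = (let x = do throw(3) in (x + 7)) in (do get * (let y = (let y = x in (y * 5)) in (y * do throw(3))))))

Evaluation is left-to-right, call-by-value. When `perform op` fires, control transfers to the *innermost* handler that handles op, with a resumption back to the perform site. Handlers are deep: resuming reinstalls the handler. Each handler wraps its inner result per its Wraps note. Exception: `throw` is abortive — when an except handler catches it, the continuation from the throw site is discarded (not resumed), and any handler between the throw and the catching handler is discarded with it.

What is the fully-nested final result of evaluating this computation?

Answer: [12, 12, 12]

Step-by-step:
choose[2, 3, 4] @ H3
  branch[0] choose=2:
    throw(3) @ H2 caught ⇒ 12
    H3 returns [12]
  branch[1] choose=3:
    throw(3) @ H2 caught ⇒ 12
    H3 returns [12]
  branch[2] choose=4:
    throw(3) @ H2 caught ⇒ 12
    H3 returns [12]
= [12, 12, 12]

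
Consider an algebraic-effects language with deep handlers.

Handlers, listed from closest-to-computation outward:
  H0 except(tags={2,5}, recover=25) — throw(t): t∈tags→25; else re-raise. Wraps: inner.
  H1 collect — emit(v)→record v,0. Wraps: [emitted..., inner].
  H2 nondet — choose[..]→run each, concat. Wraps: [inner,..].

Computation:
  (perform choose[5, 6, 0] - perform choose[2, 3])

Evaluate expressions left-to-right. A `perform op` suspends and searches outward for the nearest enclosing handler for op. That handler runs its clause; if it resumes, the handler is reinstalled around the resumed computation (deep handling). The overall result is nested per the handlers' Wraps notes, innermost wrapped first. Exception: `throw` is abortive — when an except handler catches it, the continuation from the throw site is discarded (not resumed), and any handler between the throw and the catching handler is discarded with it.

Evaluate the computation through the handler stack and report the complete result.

Answer: [[3], [2], [4], [3], [-2], [-3]]

Working:
choose[5, 6, 0] @ H2
  branch[0] choose=5:
    choose[2, 3] @ H2
      branch[0] choose=2:
        H0 returns 3
        H1 returns [3]
        H2 returns [[3]]
      branch[1] choose=3:
        H0 returns 2
        H1 returns [2]
        H2 returns [[2]]
  branch[1] choose=6:
    choose[2, 3] @ H2
      branch[0] choose=2:
        H0 returns 4
        H1 returns [4]
        H2 returns [[4]]
      branch[1] choose=3:
        H0 returns 3
        H1 returns [3]
        H2 returns [[3]]
  branch[2] choose=0:
    choose[2, 3] @ H2
      branch[0] choose=2:
        H0 returns -2
        H1 returns [-2]
        H2 returns [[-2]]
      branch[1] choose=3:
        H0 returns -3
        H1 returns [-3]
        H2 returns [[-3]]
= [[3], [2], [4], [3], [-2], [-3]]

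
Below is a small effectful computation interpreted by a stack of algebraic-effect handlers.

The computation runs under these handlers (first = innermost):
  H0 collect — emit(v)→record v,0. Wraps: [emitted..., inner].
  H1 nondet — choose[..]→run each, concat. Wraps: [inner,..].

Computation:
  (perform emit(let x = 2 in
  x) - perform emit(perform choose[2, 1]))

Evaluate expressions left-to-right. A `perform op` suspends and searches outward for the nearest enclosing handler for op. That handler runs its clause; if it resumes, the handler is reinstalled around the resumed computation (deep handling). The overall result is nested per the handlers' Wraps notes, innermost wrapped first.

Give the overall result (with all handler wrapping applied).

Answer: [[2, 2, 0], [2, 1, 0]]

Evaluation trace:
emit(2) @ H0 ⇒ out+=2
choose[2, 1] @ H1
  branch[0] choose=2:
    emit(2) @ H0 ⇒ out+=2
    H0 returns [2, 2, 0]
    H1 returns [[2, 2, 0]]
  branch[1] choose=1:
    emit(1) @ H0 ⇒ out+=1
    H0 returns [2, 1, 0]
    H1 returns [[2, 1, 0]]
= [[2, 2, 0], [2, 1, 0]]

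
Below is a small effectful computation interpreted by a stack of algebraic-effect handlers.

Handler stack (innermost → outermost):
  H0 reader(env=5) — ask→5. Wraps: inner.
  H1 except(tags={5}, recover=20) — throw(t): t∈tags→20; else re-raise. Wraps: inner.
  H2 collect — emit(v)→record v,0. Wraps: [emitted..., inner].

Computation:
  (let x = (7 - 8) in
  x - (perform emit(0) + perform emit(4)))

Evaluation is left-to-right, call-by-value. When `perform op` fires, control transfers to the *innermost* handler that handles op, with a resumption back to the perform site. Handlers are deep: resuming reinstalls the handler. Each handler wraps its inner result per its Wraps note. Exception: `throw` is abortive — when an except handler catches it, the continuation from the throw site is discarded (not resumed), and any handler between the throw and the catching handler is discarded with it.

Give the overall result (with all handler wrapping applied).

Working:
emit(0) @ H2 ⇒ out+=0
emit(4) @ H2 ⇒ out+=4
H0 returns -1
H1 returns -1
H2 returns [0, 4, -1]
= [0, 4, -1]

Answer: [0, 4, -1]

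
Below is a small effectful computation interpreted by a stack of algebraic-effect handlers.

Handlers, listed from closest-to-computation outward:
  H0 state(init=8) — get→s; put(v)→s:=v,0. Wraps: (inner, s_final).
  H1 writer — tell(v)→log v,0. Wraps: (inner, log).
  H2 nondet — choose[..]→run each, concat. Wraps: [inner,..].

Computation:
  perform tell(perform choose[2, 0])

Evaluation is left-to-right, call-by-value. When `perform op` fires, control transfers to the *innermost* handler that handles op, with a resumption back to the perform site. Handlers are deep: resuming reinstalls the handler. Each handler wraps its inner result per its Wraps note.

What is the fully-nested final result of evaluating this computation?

Answer: [((0, 8), (2)), ((0, 8), (0))]

Working:
choose[2, 0] @ H2
  branch[0] choose=2:
    tell(2) @ H1 ⇒ log+=2
    H0 returns (0, 8)
    H1 returns ((0, 8), (2))
    H2 returns [((0, 8), (2))]
  branch[1] choose=0:
    tell(0) @ H1 ⇒ log+=0
    H0 returns (0, 8)
    H1 returns ((0, 8), (0))
    H2 returns [((0, 8), (0))]
= [((0, 8), (2)), ((0, 8), (0))]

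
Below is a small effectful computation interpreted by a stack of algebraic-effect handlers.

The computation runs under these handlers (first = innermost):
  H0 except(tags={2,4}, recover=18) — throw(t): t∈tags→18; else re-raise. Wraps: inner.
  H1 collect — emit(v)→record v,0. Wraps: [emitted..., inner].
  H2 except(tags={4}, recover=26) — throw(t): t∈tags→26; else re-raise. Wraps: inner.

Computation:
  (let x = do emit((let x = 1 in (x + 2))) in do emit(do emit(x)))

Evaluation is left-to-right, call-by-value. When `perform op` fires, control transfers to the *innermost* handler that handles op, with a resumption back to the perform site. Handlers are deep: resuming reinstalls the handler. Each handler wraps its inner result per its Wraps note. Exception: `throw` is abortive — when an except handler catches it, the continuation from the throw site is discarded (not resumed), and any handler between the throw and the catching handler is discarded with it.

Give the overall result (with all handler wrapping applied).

Evaluation trace:
emit(3) @ H1 ⇒ out+=3
emit(0) @ H1 ⇒ out+=0
emit(0) @ H1 ⇒ out+=0
H0 returns 0
H1 returns [3, 0, 0, 0]
H2 returns [3, 0, 0, 0]
= [3, 0, 0, 0]

Answer: [3, 0, 0, 0]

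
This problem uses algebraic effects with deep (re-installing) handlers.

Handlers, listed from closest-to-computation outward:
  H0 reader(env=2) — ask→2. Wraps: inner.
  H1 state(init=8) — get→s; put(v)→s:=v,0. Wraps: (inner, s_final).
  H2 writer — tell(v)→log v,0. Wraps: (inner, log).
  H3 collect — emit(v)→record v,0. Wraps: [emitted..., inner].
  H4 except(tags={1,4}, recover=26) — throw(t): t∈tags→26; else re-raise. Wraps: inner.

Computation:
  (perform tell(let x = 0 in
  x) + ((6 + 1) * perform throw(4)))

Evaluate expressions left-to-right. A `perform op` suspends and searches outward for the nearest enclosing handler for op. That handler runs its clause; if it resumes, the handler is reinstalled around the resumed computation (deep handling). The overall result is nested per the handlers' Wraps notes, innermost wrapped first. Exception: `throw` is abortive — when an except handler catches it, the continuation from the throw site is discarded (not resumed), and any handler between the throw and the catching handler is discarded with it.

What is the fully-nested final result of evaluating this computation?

Evaluation trace:
tell(0) @ H2 ⇒ log+=0
throw(4) @ H4 caught ⇒ 26
= 26

Answer: 26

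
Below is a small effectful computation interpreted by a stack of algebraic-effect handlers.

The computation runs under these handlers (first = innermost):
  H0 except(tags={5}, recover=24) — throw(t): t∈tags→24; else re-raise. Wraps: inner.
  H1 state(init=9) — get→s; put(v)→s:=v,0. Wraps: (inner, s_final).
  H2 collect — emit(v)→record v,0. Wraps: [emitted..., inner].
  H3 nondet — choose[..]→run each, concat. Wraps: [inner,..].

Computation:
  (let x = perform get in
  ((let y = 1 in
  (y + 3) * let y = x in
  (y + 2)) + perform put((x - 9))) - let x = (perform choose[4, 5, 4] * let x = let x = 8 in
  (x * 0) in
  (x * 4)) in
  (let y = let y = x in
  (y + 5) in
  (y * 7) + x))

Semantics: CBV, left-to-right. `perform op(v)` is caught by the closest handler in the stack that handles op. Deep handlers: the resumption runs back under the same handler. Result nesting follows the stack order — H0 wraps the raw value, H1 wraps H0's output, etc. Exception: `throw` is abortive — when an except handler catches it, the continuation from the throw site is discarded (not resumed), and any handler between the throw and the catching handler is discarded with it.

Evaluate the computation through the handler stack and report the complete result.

Answer: [[(9, 0)], [(9, 0)], [(9, 0)]]

Working:
get @ H1 ⇒ 9
put(0) @ H1 ⇒ s:=0
choose[4, 5, 4] @ H3
  branch[0] choose=4:
    H0 returns 9
    H1 returns (9, 0)
    H2 returns [(9, 0)]
    H3 returns [[(9, 0)]]
  branch[1] choose=5:
    H0 returns 9
    H1 returns (9, 0)
    H2 returns [(9, 0)]
    H3 returns [[(9, 0)]]
  branch[2] choose=4:
    H0 returns 9
    H1 returns (9, 0)
    H2 returns [(9, 0)]
    H3 returns [[(9, 0)]]
= [[(9, 0)], [(9, 0)], [(9, 0)]]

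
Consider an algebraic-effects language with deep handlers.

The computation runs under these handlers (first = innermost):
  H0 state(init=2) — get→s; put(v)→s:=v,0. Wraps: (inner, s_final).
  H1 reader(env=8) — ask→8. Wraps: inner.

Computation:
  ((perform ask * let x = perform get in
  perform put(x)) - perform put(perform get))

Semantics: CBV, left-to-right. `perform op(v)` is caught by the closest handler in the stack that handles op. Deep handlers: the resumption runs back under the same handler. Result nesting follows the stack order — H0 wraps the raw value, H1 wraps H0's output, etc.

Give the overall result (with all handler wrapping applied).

Answer: (0, 2)

Step-by-step:
ask @ H1 ⇒ 8
get @ H0 ⇒ 2
put(2) @ H0 ⇒ s:=2
get @ H0 ⇒ 2
put(2) @ H0 ⇒ s:=2
H0 returns (0, 2)
H1 returns (0, 2)
= (0, 2)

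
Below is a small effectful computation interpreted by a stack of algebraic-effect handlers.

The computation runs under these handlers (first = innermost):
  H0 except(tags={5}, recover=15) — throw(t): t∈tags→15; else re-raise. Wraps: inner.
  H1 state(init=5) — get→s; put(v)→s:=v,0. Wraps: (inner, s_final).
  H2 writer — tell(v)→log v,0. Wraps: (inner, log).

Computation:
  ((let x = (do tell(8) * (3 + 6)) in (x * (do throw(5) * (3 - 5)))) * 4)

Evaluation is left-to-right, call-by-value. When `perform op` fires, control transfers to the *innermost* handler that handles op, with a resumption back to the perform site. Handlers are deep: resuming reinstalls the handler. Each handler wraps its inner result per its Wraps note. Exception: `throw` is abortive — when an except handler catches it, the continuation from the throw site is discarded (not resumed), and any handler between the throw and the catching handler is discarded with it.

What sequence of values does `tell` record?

Working:
tell(8) @ H2 ⇒ log+=8
throw(5) @ H0 caught ⇒ 15
H1 returns (15, 5)
H2 returns ((15, 5), (8))
= ((15, 5), (8))

Answer: (8)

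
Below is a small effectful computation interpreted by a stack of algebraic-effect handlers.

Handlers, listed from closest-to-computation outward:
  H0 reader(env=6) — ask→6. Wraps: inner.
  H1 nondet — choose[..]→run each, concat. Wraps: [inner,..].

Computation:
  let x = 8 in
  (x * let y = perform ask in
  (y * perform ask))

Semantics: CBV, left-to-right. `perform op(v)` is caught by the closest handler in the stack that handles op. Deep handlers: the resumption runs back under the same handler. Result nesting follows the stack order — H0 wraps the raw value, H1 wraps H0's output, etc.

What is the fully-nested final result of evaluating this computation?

Step-by-step:
ask @ H0 ⇒ 6
ask @ H0 ⇒ 6
H0 returns 288
H1 returns [288]
= [288]

Answer: [288]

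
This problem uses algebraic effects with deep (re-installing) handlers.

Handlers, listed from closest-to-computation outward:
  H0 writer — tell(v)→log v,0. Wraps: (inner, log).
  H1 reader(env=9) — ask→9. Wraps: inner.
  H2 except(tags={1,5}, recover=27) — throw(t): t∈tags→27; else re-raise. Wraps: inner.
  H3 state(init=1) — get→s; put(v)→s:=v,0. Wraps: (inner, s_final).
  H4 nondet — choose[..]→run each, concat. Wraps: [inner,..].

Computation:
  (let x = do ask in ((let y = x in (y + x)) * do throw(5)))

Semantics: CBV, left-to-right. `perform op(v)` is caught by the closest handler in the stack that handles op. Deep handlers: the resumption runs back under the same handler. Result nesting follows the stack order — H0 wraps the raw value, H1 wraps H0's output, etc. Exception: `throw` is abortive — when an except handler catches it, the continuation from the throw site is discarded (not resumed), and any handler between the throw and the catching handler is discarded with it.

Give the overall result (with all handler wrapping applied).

Evaluation trace:
ask @ H1 ⇒ 9
throw(5) @ H2 caught ⇒ 27
H3 returns (27, 1)
H4 returns [(27, 1)]
= [(27, 1)]

Answer: [(27, 1)]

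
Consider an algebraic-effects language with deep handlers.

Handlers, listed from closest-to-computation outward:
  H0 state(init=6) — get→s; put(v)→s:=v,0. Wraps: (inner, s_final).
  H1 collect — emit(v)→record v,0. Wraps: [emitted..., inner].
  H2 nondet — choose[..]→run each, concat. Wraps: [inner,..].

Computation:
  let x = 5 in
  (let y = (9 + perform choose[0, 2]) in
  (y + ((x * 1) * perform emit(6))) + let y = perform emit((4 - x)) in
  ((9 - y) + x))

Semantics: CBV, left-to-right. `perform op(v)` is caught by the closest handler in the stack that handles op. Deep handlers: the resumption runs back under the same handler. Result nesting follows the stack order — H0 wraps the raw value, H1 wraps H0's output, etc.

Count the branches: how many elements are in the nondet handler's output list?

Answer: 2

Evaluation trace:
choose[0, 2] @ H2
  branch[0] choose=0:
    emit(6) @ H1 ⇒ out+=6
    emit(-1) @ H1 ⇒ out+=-1
    H0 returns (23, 6)
    H1 returns [6, -1, (23, 6)]
    H2 returns [[6, -1, (23, 6)]]
  branch[1] choose=2:
    emit(6) @ H1 ⇒ out+=6
    emit(-1) @ H1 ⇒ out+=-1
    H0 returns (25, 6)
    H1 returns [6, -1, (25, 6)]
    H2 returns [[6, -1, (25, 6)]]
= [[6, -1, (23, 6)], [6, -1, (25, 6)]]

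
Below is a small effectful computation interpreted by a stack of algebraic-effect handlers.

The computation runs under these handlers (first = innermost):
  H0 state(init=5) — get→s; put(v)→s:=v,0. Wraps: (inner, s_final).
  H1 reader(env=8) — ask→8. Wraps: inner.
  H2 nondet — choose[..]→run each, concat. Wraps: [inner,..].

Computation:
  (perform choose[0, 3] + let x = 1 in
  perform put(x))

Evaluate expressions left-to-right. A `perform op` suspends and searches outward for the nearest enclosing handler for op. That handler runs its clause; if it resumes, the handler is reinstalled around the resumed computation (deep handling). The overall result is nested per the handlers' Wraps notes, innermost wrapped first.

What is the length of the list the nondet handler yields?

Working:
choose[0, 3] @ H2
  branch[0] choose=0:
    put(1) @ H0 ⇒ s:=1
    H0 returns (0, 1)
    H1 returns (0, 1)
    H2 returns [(0, 1)]
  branch[1] choose=3:
    put(1) @ H0 ⇒ s:=1
    H0 returns (3, 1)
    H1 returns (3, 1)
    H2 returns [(3, 1)]
= [(0, 1), (3, 1)]

Answer: 2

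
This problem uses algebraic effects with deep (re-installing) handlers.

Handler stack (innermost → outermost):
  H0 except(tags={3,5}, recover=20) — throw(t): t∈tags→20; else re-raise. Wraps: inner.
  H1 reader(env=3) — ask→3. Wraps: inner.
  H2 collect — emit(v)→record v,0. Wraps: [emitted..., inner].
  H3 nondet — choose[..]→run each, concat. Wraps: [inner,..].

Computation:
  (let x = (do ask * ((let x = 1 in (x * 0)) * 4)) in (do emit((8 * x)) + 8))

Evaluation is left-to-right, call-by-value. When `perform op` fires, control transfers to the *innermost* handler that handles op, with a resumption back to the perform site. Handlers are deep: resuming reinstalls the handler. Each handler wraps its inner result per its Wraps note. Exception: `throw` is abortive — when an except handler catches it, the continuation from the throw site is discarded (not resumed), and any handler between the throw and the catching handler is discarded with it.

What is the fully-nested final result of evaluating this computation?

Evaluation trace:
ask @ H1 ⇒ 3
emit(0) @ H2 ⇒ out+=0
H0 returns 8
H1 returns 8
H2 returns [0, 8]
H3 returns [[0, 8]]
= [[0, 8]]

Answer: [[0, 8]]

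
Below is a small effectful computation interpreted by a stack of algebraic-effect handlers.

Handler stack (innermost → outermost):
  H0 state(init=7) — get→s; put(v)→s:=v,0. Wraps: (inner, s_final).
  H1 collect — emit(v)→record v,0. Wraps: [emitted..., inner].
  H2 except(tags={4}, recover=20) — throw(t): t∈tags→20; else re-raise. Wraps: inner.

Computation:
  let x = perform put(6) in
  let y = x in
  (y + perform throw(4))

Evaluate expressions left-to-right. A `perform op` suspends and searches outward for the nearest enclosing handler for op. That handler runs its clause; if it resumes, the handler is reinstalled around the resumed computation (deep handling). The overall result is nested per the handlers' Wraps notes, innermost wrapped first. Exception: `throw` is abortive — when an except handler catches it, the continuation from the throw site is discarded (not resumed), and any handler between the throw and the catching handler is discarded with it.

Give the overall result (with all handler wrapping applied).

Step-by-step:
put(6) @ H0 ⇒ s:=6
throw(4) @ H2 caught ⇒ 20
= 20

Answer: 20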